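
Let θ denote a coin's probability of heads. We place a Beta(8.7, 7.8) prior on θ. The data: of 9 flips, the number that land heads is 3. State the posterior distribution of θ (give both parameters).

The binomial likelihood is conjugate to the Beta prior: with 3 successes and 6 failures, the posterior is Beta(8.7+3, 7.8+6) = Beta(11.7, 13.8).

Posterior: Beta(11.7, 13.8)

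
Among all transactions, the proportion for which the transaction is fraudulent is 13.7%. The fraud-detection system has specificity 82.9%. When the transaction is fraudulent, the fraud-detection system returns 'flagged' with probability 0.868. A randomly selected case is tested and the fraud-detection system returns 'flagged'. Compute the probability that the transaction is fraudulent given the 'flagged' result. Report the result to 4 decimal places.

P(H | E) ≈ 0.4462

Write H for 'the transaction is fraudulent'. Prior odds H:¬H = 0.137/0.863 = 0.15875. For the 'flagged' outcome, the likelihood ratio is 0.868/0.171 = 5.0760.
Posterior odds = 0.15875 × 5.0760 = 0.80581, so P(H|E) = 0.80581/(1+0.80581) = 0.4462.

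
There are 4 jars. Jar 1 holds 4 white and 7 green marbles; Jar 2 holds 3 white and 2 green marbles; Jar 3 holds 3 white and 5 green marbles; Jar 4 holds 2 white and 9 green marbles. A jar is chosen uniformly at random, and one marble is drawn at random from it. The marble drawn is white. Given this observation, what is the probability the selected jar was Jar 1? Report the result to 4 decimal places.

Posterior probability ≈ 0.2392

Tabulate prior·likelihood by source: [1] prior 0.25, lik 0.3636, product 0.09091; [2] prior 0.25, lik 0.6, product 0.1500; [3] prior 0.25, lik 0.375, product 0.09375; [4] prior 0.25, lik 0.1818, product 0.04545.
Normalizing constant = 0.38011; the posterior for Jar 1 is its product over the sum, 0.09091/0.38011 = 0.2392.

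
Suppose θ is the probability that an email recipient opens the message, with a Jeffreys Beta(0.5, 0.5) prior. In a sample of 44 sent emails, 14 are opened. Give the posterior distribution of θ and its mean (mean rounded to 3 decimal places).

Posterior: Beta(14.5, 30.5); mean ≈ 0.322

The binomial likelihood is conjugate to the Beta prior: with 14 successes and 30 failures, the posterior is Beta(0.5+14, 0.5+30) = Beta(14.5, 30.5).
E[θ | data] = 14.5/(14.5+30.5) = 0.322.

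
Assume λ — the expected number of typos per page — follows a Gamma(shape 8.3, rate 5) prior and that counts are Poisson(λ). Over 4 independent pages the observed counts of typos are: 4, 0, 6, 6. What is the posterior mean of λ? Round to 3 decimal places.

Posterior mean ≈ 2.700

Total count ∑xᵢ = 16 over n = 4 pages.
Gamma is conjugate to the Poisson likelihood: posterior is Gamma(shape = 8.3+16 = 24.3, rate = 5+4 = 9).
E[λ | data] = 24.3/9 = 2.700.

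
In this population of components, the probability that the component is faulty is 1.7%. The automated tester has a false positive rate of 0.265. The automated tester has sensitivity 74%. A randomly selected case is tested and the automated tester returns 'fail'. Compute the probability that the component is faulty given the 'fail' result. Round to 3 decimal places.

Write H for 'the component is faulty'. Prior odds H:¬H = 0.017/0.983 = 0.017294. For the 'fail' outcome, the likelihood ratio is 0.74/0.265 = 2.7925.
Posterior odds = 0.017294 × 2.7925 = 0.048293, so P(H|E) = 0.048293/(1+0.048293) = 0.046.

P(H | E) ≈ 0.046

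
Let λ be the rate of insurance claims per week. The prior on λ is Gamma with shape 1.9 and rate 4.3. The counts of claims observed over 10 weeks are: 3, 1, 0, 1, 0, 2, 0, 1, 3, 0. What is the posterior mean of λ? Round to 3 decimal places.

Posterior mean ≈ 0.902

The Poisson likelihood adds the total count to the shape and the number of exposure periods to the rate. Here ∑xᵢ = 11 and n = 10, so shape 1.9→12.9 and rate 4.3→14.3.
Posterior mean = shape/rate = 12.9/14.3 = 0.902.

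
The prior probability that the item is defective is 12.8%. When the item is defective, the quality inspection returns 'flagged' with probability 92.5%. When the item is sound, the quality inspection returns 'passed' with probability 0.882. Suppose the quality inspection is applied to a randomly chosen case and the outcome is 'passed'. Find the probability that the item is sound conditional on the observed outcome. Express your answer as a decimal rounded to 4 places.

Write H for 'the item is defective'. Prior odds H:¬H = 0.128/0.872 = 0.14679. For the 'passed' outcome, the likelihood ratio is 0.075/0.882 = 0.085034.
Posterior odds = 0.14679 × 0.085034 = 0.012482, so P(H|E) = 0.012482/(1+0.012482) = 0.0123. Then P(¬H|E) = 1 − 0.0123 = 0.9877.

P(¬H | E) ≈ 0.9877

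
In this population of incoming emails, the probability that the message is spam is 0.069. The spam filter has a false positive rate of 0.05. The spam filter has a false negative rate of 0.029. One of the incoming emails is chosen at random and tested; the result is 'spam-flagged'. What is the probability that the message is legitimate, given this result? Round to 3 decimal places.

Write H for 'the message is spam'. Prior odds H:¬H = 0.069/0.931 = 0.074114. For the 'spam-flagged' outcome, the likelihood ratio is 0.971/0.05 = 19.420.
Posterior odds = 0.074114 × 19.420 = 1.4393, so P(H|E) = 1.4393/(1+1.4393) = 0.590. Then P(¬H|E) = 1 − 0.590 = 0.410.

P(¬H | E) ≈ 0.410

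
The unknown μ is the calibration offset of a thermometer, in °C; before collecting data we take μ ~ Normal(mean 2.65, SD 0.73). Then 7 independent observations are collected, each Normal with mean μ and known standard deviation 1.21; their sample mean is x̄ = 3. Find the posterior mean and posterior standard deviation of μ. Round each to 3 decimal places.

Prior precision 1/τ₀² = 1/0.73² = 1.87652; data precision n/σ² = 7/1.21² = 4.78109.
Posterior precision = 1.87652 + 4.78109 = 6.65762, giving posterior SD = 1/√6.65762 = 0.388.
Posterior mean = (1.87652·2.65 + 4.78109·3) / 6.65762 = 2.901.

Posterior mean ≈ 2.901; posterior SD ≈ 0.388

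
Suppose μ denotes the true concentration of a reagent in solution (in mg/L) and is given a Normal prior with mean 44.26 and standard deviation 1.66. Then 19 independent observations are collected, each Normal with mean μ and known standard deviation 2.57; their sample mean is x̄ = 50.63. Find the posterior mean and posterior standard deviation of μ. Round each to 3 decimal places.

With known σ, the Normal prior is conjugate. Weight on the data is w = (n/σ²)/(n/σ² + 1/τ₀²) = 2.87665/(2.87665+0.362897) = 0.88798.
Posterior mean = w·x̄ + (1−w)·μ₀ = 0.88798·50.63 + 0.11202·44.26 = 49.916. Posterior variance = 1/(2.87665+0.362897) = 0.308685, so SD = 0.556.

Posterior mean ≈ 49.916; posterior SD ≈ 0.556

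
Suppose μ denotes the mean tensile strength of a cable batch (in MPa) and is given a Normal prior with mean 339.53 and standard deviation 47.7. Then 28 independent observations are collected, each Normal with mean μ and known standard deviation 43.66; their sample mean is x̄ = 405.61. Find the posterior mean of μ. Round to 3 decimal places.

With known σ, the Normal prior is conjugate. Weight on the data is w = (n/σ²)/(n/σ² + 1/τ₀²) = 0.0146889/(0.0146889+0.00043950) = 0.97095.
Posterior mean = w·x̄ + (1−w)·μ₀ = 0.97095·405.61 + 0.029052·339.53 = 403.690.

Posterior mean ≈ 403.690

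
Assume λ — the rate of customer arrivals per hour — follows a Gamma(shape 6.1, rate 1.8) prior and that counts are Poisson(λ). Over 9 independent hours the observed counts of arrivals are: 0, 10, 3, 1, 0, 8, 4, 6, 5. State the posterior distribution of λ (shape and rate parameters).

Posterior: Gamma(shape=43.1, rate=10.8)

The Poisson likelihood adds the total count to the shape and the number of exposure periods to the rate. Here ∑xᵢ = 37 and n = 9, so shape 6.1→43.1 and rate 1.8→10.8.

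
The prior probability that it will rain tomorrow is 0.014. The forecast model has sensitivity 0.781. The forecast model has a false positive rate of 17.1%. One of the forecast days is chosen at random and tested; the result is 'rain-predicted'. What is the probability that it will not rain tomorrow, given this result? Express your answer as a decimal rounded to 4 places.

Write H for 'it will rain tomorrow'. Prior odds H:¬H = 0.014/0.986 = 0.014199. For the 'rain-predicted' outcome, the likelihood ratio is 0.781/0.171 = 4.5673.
Posterior odds = 0.014199 × 4.5673 = 0.064849, so P(H|E) = 0.064849/(1+0.064849) = 0.0609. Then P(¬H|E) = 1 − 0.0609 = 0.9391.

P(¬H | E) ≈ 0.9391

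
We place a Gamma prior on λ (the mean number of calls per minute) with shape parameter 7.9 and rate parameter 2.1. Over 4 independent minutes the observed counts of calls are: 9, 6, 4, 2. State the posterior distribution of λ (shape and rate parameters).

Posterior: Gamma(shape=28.9, rate=6.1)

The Poisson likelihood adds the total count to the shape and the number of exposure periods to the rate. Here ∑xᵢ = 21 and n = 4, so shape 7.9→28.9 and rate 2.1→6.1.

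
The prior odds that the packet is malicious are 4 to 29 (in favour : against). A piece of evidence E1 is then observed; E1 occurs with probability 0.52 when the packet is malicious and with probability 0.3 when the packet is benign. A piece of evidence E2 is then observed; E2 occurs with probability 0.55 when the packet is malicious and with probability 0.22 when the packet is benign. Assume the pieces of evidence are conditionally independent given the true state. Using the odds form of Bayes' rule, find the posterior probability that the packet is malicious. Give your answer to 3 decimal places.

Posterior probability ≈ 0.374

Prior odds = 4/29 = 0.13793.
Likelihood ratio for E1 = 0.52/0.3 = 1.7333.
Likelihood ratio for E2 = 0.55/0.22 = 2.5000.
Posterior odds = prior odds × LR₁ × LR₂ = 0.59770.
Posterior probability = odds/(1+odds) = 0.59770/1.5977 = 0.374.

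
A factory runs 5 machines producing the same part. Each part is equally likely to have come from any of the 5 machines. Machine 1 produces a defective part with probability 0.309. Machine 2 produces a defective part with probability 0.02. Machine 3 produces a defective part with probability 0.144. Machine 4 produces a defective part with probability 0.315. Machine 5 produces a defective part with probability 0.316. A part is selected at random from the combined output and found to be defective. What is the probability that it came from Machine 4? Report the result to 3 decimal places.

Tabulate prior·likelihood by source: [1] prior 0.2, lik 0.309, product 0.06180; [2] prior 0.2, lik 0.02, product 0.004000; [3] prior 0.2, lik 0.144, product 0.02880; [4] prior 0.2, lik 0.315, product 0.06300; [5] prior 0.2, lik 0.316, product 0.06320.
Normalizing constant = 0.22080; the posterior for Machine 4 is its product over the sum, 0.06300/0.22080 = 0.285.

Posterior probability ≈ 0.285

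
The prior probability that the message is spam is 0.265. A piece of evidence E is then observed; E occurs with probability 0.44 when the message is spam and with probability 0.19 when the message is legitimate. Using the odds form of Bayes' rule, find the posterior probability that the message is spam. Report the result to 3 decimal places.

Posterior probability ≈ 0.455

Prior odds = 0.265/(1−0.265) = 0.36054.
Likelihood ratio for E = 0.44/0.19 = 2.3158.
Posterior odds = prior odds × LR = 0.83494.
Posterior probability = odds/(1+odds) = 0.83494/1.8349 = 0.455.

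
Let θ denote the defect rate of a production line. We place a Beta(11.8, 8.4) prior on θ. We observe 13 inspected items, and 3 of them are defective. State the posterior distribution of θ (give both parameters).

Posterior: Beta(14.8, 18.4)

Observing 3 successes and 10 failures updates Beta(11.8, 8.4) by adding the success and failure counts to the two shape parameters: α = 11.8+3 = 14.8, β = 8.4+10 = 18.4.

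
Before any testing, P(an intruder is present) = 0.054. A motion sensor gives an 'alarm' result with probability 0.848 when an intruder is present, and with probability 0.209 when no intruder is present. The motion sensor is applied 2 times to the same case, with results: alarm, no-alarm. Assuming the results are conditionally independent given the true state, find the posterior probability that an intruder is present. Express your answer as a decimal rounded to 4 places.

Posterior P(H) ≈ 0.0426

With H the event that an intruder is present, the joint likelihood of the observed sequence is P(data|H) = 0.848·0.152 = 0.12890 and P(data|¬H) = 0.209·0.791 = 0.16532.
Bayes: P(H|data) = 0.054·0.12890 / (0.054·0.12890 + 0.946·0.16532) = 0.0069604/0.16335 = 0.0426.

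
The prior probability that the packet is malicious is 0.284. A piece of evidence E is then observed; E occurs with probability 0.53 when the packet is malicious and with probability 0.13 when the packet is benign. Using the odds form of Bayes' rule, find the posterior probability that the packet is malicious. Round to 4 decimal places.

Prior odds = 0.284/(1−0.284) = 0.39665. In log-odds, ln(0.39665) = -0.92471.
Add log likelihood ratio: ln(4.0769) = 1.4053.
Posterior log-odds = 0.48064, so posterior odds = exp(0.48064) = 1.6171. Converting, P(H|E) = 1.6171/2.6171 = 0.6179.

Posterior probability ≈ 0.6179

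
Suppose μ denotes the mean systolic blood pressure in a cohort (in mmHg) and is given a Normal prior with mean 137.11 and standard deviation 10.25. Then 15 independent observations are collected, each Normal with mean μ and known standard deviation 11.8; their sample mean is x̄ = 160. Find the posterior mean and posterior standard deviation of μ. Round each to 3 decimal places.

Posterior mean ≈ 158.142; posterior SD ≈ 2.920

With known σ, the Normal prior is conjugate. Weight on the data is w = (n/σ²)/(n/σ² + 1/τ₀²) = 0.107728/(0.107728+0.00951814) = 0.91882.
Posterior mean = w·x̄ + (1−w)·μ₀ = 0.91882·160 + 0.081181·137.11 = 158.142. Posterior variance = 1/(0.107728+0.00951814) = 8.52909, so SD = 2.920.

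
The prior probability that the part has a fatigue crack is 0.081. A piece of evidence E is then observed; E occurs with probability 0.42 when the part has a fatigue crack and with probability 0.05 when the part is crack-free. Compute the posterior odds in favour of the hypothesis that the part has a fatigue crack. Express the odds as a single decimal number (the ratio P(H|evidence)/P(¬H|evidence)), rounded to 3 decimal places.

Posterior odds ≈ 0.740

Prior odds = 0.081/(1−0.081) = 0.088139.
Likelihood ratio for E = 0.42/0.05 = 8.4000.
Posterior odds = prior odds × LR = 0.74037.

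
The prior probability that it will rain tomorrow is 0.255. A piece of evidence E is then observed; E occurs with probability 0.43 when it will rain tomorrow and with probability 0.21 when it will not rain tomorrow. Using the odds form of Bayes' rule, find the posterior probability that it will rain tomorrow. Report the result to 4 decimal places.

Posterior probability ≈ 0.4121

Prior odds = 0.255/(1−0.255) = 0.34228. In log-odds, ln(0.34228) = -1.0721.
Add log likelihood ratio: ln(2.0476) = 0.71668.
Posterior log-odds = -0.35544, so posterior odds = exp(-0.35544) = 0.70086. Converting, P(H|E) = 0.70086/1.7009 = 0.4121.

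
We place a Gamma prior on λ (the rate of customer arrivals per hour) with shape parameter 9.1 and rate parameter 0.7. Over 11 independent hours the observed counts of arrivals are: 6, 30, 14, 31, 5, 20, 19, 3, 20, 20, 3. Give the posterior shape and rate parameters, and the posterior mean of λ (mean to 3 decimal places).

Total count ∑xᵢ = 171 over n = 11 hours.
Gamma is conjugate to the Poisson likelihood: posterior is Gamma(shape = 9.1+171 = 180.1, rate = 0.7+11 = 11.7).
Posterior mean = shape/rate = 180.1/11.7 = 15.393.

Posterior: Gamma(shape=180.1, rate=11.7); mean ≈ 15.393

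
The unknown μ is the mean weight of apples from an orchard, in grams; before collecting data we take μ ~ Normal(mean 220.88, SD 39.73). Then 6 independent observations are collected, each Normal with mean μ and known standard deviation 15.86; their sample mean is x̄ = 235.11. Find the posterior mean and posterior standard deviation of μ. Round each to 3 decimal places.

With known σ, the Normal prior is conjugate. Weight on the data is w = (n/σ²)/(n/σ² + 1/τ₀²) = 0.0238531/(0.0238531+0.00063352) = 0.97413.
Posterior mean = w·x̄ + (1−w)·μ₀ = 0.97413·235.11 + 0.025872·220.88 = 234.742. Posterior variance = 1/(0.0238531+0.00063352) = 40.8386, so SD = 6.391.

Posterior mean ≈ 234.742; posterior SD ≈ 6.391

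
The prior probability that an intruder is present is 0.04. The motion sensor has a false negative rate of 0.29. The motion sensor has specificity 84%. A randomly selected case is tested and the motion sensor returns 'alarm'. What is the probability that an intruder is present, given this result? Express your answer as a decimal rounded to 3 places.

P(H | E) ≈ 0.156

Write H for 'an intruder is present'. Prior odds H:¬H = 0.04/0.96 = 0.041667. For the 'alarm' outcome, the likelihood ratio is 0.71/0.16 = 4.4375.
Posterior odds = 0.041667 × 4.4375 = 0.18490, so P(H|E) = 0.18490/(1+0.18490) = 0.156.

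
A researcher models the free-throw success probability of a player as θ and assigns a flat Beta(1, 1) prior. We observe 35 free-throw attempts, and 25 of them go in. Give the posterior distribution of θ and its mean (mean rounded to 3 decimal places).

Posterior: Beta(26, 11); mean ≈ 0.703

Observing 25 successes and 10 failures updates Beta(1, 1) by adding the success and failure counts to the two shape parameters: α = 1+25 = 26, β = 1+10 = 11.
E[θ | data] = 26/(26+11) = 0.703.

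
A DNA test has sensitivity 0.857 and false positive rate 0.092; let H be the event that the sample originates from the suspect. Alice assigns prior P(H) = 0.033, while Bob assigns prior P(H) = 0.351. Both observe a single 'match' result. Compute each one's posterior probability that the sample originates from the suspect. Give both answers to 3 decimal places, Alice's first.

Alice: 0.241; Bob: 0.834

The likelihood ratio for a 'match' result is 0.857/0.092 = 9.3152.
Alice: prior odds 0.033/0.967 = 0.034126; posterior odds 0.31789; posterior probability 0.241.
Bob: prior odds 0.351/0.649 = 0.54083; posterior odds 5.0380; posterior probability 0.834.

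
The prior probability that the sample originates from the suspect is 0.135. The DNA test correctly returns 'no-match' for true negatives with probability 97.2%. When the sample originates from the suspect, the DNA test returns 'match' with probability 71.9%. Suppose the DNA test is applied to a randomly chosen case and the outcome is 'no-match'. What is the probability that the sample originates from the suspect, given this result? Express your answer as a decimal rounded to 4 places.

Write H for 'the sample originates from the suspect'. Prior odds H:¬H = 0.135/0.865 = 0.15607. For the 'no-match' outcome, the likelihood ratio is 0.281/0.972 = 0.28909.
Posterior odds = 0.15607 × 0.28909 = 0.045119, so P(H|E) = 0.045119/(1+0.045119) = 0.0432.

P(H | E) ≈ 0.0432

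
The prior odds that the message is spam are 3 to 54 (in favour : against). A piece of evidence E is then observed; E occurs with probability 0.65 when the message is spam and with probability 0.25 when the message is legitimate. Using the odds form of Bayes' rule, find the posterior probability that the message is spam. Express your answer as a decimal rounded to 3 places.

Prior odds = 3/54 = 0.055556.
Likelihood ratio for E = 0.65/0.25 = 2.6000.
Posterior odds = prior odds × LR = 0.14444.
Posterior probability = odds/(1+odds) = 0.14444/1.1444 = 0.126.

Posterior probability ≈ 0.126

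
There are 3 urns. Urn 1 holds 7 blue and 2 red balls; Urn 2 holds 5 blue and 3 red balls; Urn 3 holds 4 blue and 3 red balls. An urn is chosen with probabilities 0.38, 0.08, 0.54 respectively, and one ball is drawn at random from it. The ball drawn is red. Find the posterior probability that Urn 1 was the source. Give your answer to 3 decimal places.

Posterior probability ≈ 0.244

P(red|Urn 1) = 0.2222; P(red|Urn 2) = 0.375; P(red|Urn 3) = 0.4286.
Prior × likelihood for each source: 0.38·0.2222=0.08444, 0.08·0.375=0.03000, 0.54·0.4286=0.2314. Summing gives P(red) = 0.34587.
P(Urn 1 | red) = 0.08444 / 0.34587 = 0.244.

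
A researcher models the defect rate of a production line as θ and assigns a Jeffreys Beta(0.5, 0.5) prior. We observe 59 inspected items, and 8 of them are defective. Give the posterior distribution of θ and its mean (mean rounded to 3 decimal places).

The binomial likelihood is conjugate to the Beta prior: with 8 successes and 51 failures, the posterior is Beta(0.5+8, 0.5+51) = Beta(8.5, 51.5).
Posterior mean = α/(α+β) = 8.5/60 = 0.142.

Posterior: Beta(8.5, 51.5); mean ≈ 0.142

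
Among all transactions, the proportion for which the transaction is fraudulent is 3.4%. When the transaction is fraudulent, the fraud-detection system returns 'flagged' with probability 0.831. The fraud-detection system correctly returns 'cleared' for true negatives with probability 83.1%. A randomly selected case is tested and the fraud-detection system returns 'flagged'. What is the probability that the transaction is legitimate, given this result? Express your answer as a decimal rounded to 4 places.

P(¬H | E) ≈ 0.8525

Write H for 'the transaction is fraudulent'. Prior odds H:¬H = 0.034/0.966 = 0.035197. For the 'flagged' outcome, the likelihood ratio is 0.831/0.169 = 4.9172.
Posterior odds = 0.035197 × 4.9172 = 0.17307, so P(H|E) = 0.17307/(1+0.17307) = 0.1475. Then P(¬H|E) = 1 − 0.1475 = 0.8525.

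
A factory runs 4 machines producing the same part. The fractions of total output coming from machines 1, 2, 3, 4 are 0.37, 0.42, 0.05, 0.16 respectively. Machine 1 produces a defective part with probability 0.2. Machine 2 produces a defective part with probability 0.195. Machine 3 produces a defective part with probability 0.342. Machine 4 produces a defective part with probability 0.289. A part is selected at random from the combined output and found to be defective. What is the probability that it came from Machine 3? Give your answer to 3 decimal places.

Posterior probability ≈ 0.078

P(defective|M1) = 0.2; P(defective|M2) = 0.195; P(defective|M3) = 0.342; P(defective|M4) = 0.289.
Prior × likelihood for each source: 0.37·0.2=0.07400, 0.42·0.195=0.08190, 0.05·0.342=0.01710, 0.16·0.289=0.04624. Summing gives P(defective) = 0.21924.
P(Machine 3 | defective) = 0.01710 / 0.21924 = 0.078.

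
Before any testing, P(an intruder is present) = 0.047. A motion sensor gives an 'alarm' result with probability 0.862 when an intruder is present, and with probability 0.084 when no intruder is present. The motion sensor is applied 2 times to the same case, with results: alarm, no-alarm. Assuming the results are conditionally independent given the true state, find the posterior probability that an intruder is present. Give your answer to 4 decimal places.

Let H be the event that an intruder is present; start with P(H) = 0.047. P('alarm'|H) = 0.862, P('alarm'|¬H) = 0.084.
Update on result 1 ('alarm'): P(H) ← 0.862·0.0470 / (0.862·0.0470 + 0.084·0.9530) = 0.040514/0.12057 = 0.3360.
Update on result 2 ('no-alarm'): P(H) ← 0.138·0.3360 / (0.138·0.3360 + 0.916·0.6640) = 0.046372/0.65457 = 0.0708.

Posterior P(H) ≈ 0.0708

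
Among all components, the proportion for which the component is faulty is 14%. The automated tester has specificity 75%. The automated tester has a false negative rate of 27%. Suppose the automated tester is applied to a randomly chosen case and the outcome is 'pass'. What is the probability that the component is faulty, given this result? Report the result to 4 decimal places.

P(H | E) ≈ 0.0554

Let H be the event that the component is faulty. P(H) = 0.14, so P(¬H) = 0.86. With E the 'pass' result, P(E|H) = 0.27 and P(E|¬H) = 0.75.
P(E) = 0.27·0.14 + 0.75·0.86 = 0.037800 + 0.64500 = 0.68280.
By Bayes' theorem, P(H|E) = 0.037800 / 0.68280 = 0.0554.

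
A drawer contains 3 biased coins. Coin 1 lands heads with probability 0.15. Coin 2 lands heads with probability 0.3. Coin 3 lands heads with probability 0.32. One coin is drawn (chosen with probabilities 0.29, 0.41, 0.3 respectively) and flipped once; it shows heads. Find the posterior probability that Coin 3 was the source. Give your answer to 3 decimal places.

Posterior probability ≈ 0.366

P(heads|C1) = 0.15; P(heads|C2) = 0.3; P(heads|C3) = 0.32.
Prior × likelihood for each source: 0.29·0.15=0.04350, 0.41·0.3=0.1230, 0.3·0.32=0.09600. Summing gives P(heads) = 0.26250.
P(Coin 3 | heads) = 0.09600 / 0.26250 = 0.366.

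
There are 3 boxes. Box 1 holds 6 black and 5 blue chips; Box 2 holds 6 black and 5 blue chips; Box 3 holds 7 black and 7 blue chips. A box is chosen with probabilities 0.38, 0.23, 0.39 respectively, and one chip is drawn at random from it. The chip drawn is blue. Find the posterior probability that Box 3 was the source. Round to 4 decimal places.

Posterior probability ≈ 0.4129

Tabulate prior·likelihood by source: [1] prior 0.38, lik 0.4545, product 0.1727; [2] prior 0.23, lik 0.4545, product 0.1045; [3] prior 0.39, lik 0.5, product 0.1950.
Normalizing constant = 0.47227; the posterior for Box 3 is its product over the sum, 0.1950/0.47227 = 0.4129.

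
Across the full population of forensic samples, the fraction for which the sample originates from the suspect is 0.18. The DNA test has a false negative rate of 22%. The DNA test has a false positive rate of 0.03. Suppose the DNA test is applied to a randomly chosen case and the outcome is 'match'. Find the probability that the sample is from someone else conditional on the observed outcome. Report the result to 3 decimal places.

P(¬H | E) ≈ 0.149

Write H for 'the sample originates from the suspect'. Prior odds H:¬H = 0.18/0.82 = 0.21951. For the 'match' outcome, the likelihood ratio is 0.78/0.03 = 26.000.
Posterior odds = 0.21951 × 26.000 = 5.7073, so P(H|E) = 5.7073/(1+5.7073) = 0.851. Then P(¬H|E) = 1 − 0.851 = 0.149.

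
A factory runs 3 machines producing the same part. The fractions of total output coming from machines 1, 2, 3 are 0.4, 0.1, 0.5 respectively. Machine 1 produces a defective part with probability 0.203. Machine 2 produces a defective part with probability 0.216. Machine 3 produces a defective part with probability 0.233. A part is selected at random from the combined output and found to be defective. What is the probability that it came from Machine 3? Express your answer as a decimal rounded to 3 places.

Posterior probability ≈ 0.531

Tabulate prior·likelihood by source: [1] prior 0.4, lik 0.203, product 0.08120; [2] prior 0.1, lik 0.216, product 0.02160; [3] prior 0.5, lik 0.233, product 0.1165.
Normalizing constant = 0.21930; the posterior for Machine 3 is its product over the sum, 0.1165/0.21930 = 0.531.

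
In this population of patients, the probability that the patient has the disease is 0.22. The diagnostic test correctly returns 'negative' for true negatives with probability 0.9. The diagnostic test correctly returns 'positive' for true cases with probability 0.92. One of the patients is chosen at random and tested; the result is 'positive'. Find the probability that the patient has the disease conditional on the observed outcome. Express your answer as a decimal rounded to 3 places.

Let H be the event that the patient has the disease. P(H) = 0.22, so P(¬H) = 0.78. With E the 'positive' result, P(E|H) = 0.92 and P(E|¬H) = 0.1.
P(E) = 0.92·0.22 + 0.1·0.78 = 0.20240 + 0.078000 = 0.28040.
By Bayes' theorem, P(H|E) = 0.20240 / 0.28040 = 0.722.

P(H | E) ≈ 0.722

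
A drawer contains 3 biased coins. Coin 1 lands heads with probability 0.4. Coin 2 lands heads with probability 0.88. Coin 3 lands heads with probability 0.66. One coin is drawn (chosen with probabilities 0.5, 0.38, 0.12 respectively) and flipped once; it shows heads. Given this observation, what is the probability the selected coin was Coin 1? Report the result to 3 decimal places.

Posterior probability ≈ 0.326

P(heads|C1) = 0.4; P(heads|C2) = 0.88; P(heads|C3) = 0.66.
Prior × likelihood for each source: 0.5·0.4=0.2000, 0.38·0.88=0.3344, 0.12·0.66=0.07920. Summing gives P(heads) = 0.61360.
P(Coin 1 | heads) = 0.2000 / 0.61360 = 0.326.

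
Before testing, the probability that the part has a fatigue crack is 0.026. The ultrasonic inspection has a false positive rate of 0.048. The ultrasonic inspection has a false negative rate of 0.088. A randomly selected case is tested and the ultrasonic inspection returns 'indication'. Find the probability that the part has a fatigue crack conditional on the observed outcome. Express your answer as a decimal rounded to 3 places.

P(H | E) ≈ 0.337

Let H be the event that the part has a fatigue crack. P(H) = 0.026, so P(¬H) = 0.974. With E the 'indication' result, P(E|H) = 0.912 and P(E|¬H) = 0.048.
P(E) = 0.912·0.026 + 0.048·0.974 = 0.023712 + 0.046752 = 0.070464.
By Bayes' theorem, P(H|E) = 0.023712 / 0.070464 = 0.337.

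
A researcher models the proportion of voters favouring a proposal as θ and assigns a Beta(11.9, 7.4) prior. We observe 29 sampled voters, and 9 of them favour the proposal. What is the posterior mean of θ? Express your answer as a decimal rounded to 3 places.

Posterior mean ≈ 0.433

The binomial likelihood is conjugate to the Beta prior: with 9 successes and 20 failures, the posterior is Beta(11.9+9, 7.4+20) = Beta(20.9, 27.4).
E[θ | data] = 20.9/(20.9+27.4) = 0.433.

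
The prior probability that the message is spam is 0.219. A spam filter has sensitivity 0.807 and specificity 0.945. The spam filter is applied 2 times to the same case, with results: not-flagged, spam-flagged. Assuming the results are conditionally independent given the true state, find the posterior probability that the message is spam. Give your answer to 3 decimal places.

Posterior P(H) ≈ 0.457

With H the event that the message is spam, the joint likelihood of the observed sequence is P(data|H) = 0.193·0.807 = 0.15575 and P(data|¬H) = 0.945·0.055 = 0.051975.
Bayes: P(H|data) = 0.219·0.15575 / (0.219·0.15575 + 0.781·0.051975) = 0.034109/0.074702 = 0.4566.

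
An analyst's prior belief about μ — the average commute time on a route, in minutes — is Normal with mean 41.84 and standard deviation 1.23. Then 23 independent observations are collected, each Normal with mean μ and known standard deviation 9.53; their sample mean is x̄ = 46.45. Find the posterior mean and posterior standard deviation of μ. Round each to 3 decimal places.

Posterior mean ≈ 43.117; posterior SD ≈ 1.046

Prior precision 1/τ₀² = 1/1.23² = 0.660982; data precision n/σ² = 23/9.53² = 0.253246.
Posterior precision = 0.660982 + 0.253246 = 0.914228, giving posterior SD = 1/√0.914228 = 1.046.
Posterior mean = (0.660982·41.84 + 0.253246·46.45) / 0.914228 = 43.117.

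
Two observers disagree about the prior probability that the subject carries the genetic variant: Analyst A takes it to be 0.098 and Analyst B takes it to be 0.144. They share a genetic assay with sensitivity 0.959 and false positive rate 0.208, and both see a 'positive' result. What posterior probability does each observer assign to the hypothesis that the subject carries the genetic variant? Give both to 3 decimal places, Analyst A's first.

Analyst A: 0.334; Analyst B: 0.437

P('+'|H) = 0.959, P('+'|¬H) = 0.208.
Analyst A: numerator 0.959·0.098 = 0.093982; evidence = 0.093982+0.208·0.902 = 0.28160; posterior = 0.334.
Analyst B: numerator 0.959·0.144 = 0.13810; evidence = 0.13810+0.208·0.856 = 0.31614; posterior = 0.437.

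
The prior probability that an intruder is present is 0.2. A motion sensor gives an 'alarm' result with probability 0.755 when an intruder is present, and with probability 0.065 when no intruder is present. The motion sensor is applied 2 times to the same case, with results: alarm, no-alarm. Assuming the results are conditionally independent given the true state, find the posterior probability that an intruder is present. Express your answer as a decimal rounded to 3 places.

Posterior P(H) ≈ 0.432

With H the event that an intruder is present, the joint likelihood of the observed sequence is P(data|H) = 0.755·0.245 = 0.18498 and P(data|¬H) = 0.065·0.935 = 0.060775.
Bayes: P(H|data) = 0.2·0.18498 / (0.2·0.18498 + 0.8·0.060775) = 0.036995/0.085615 = 0.4321.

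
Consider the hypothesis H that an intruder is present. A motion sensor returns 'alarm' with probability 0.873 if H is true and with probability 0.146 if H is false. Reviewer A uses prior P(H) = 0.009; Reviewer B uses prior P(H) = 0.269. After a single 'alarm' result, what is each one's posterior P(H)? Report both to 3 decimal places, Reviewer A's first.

P('+'|H) = 0.873, P('+'|¬H) = 0.146.
Reviewer A: numerator 0.873·0.009 = 0.0078570; evidence = 0.0078570+0.146·0.991 = 0.15254; posterior = 0.052.
Reviewer B: numerator 0.873·0.269 = 0.23484; evidence = 0.23484+0.146·0.731 = 0.34156; posterior = 0.688.

Reviewer A: 0.052; Reviewer B: 0.688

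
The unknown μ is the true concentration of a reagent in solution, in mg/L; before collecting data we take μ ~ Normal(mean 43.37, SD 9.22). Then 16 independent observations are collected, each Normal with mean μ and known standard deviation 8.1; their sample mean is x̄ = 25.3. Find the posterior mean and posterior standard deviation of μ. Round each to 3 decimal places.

With known σ, the Normal prior is conjugate. Weight on the data is w = (n/σ²)/(n/σ² + 1/τ₀²) = 0.243865/(0.243865+0.0117635) = 0.95398.
Posterior mean = w·x̄ + (1−w)·μ₀ = 0.95398·25.3 + 0.046018·43.37 = 26.132. Posterior variance = 1/(0.243865+0.0117635) = 3.91192, so SD = 1.978.

Posterior mean ≈ 26.132; posterior SD ≈ 1.978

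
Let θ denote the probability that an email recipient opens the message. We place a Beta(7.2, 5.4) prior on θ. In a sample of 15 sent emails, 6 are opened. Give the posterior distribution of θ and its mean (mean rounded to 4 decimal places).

Posterior: Beta(13.2, 14.4); mean ≈ 0.4783

The binomial likelihood is conjugate to the Beta prior: with 6 successes and 9 failures, the posterior is Beta(7.2+6, 5.4+9) = Beta(13.2, 14.4).
E[θ | data] = 13.2/(13.2+14.4) = 0.4783.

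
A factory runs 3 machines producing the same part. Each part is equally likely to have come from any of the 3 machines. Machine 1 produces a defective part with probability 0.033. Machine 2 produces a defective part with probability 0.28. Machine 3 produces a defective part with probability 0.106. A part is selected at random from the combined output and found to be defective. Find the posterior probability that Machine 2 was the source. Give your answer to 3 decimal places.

Posterior probability ≈ 0.668

P(defective|M1) = 0.033; P(defective|M2) = 0.28; P(defective|M3) = 0.106.
Prior × likelihood for each source: 0.333333·0.033=0.01100, 0.333333·0.28=0.09333, 0.333333·0.106=0.03533. Summing gives P(defective) = 0.13967.
P(Machine 2 | defective) = 0.09333 / 0.13967 = 0.668.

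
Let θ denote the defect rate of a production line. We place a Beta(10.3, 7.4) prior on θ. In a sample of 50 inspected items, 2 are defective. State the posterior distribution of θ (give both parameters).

Observing 2 successes and 48 failures updates Beta(10.3, 7.4) by adding the success and failure counts to the two shape parameters: α = 10.3+2 = 12.3, β = 7.4+48 = 55.4.

Posterior: Beta(12.3, 55.4)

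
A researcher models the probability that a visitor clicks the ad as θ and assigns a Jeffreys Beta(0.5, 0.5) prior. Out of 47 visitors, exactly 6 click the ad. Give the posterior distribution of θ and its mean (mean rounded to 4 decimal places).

Observing 6 successes and 41 failures updates Beta(0.5, 0.5) by adding the success and failure counts to the two shape parameters: α = 0.5+6 = 6.5, β = 0.5+41 = 41.5.
Posterior mean = α/(α+β) = 6.5/48 = 0.1354.

Posterior: Beta(6.5, 41.5); mean ≈ 0.1354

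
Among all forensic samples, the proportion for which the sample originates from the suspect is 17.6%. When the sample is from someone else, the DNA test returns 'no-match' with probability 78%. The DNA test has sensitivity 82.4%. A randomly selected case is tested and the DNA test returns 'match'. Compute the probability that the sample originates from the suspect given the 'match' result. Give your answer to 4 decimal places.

Write H for 'the sample originates from the suspect'. Prior odds H:¬H = 0.176/0.824 = 0.21359. For the 'match' outcome, the likelihood ratio is 0.824/0.22 = 3.7455.
Posterior odds = 0.21359 × 3.7455 = 0.80000, so P(H|E) = 0.80000/(1+0.80000) = 0.4444.

P(H | E) ≈ 0.4444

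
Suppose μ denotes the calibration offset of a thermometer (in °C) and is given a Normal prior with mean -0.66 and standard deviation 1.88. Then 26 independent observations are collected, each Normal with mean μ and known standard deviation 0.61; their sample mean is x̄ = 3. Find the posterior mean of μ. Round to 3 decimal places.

Prior precision 1/τ₀² = 1/1.88² = 0.282933; data precision n/σ² = 26/0.61² = 69.8737.
Posterior precision = 0.282933 + 69.8737 = 70.1566.
Posterior mean = (0.282933·-0.66 + 69.8737·3) / 70.1566 = 2.985.

Posterior mean ≈ 2.985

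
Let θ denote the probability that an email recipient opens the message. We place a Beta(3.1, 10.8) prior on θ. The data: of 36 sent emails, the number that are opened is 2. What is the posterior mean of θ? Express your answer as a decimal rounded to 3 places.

Observing 2 successes and 34 failures updates Beta(3.1, 10.8) by adding the success and failure counts to the two shape parameters: α = 3.1+2 = 5.1, β = 10.8+34 = 44.8.
E[θ | data] = 5.1/(5.1+44.8) = 0.102.

Posterior mean ≈ 0.102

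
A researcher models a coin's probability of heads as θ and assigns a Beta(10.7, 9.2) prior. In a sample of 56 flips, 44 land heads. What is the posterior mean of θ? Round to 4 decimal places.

Posterior mean ≈ 0.7207

The binomial likelihood is conjugate to the Beta prior: with 44 successes and 12 failures, the posterior is Beta(10.7+44, 9.2+12) = Beta(54.7, 21.2).
E[θ | data] = 54.7/(54.7+21.2) = 0.7207.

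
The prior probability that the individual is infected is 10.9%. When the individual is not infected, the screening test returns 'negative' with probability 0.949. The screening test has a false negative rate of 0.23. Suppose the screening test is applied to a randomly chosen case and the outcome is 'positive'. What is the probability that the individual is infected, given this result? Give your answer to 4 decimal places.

P(H | E) ≈ 0.6488

Write H for 'the individual is infected'. Prior odds H:¬H = 0.109/0.891 = 0.12233. For the 'positive' outcome, the likelihood ratio is 0.77/0.051 = 15.098.
Posterior odds = 0.12233 × 15.098 = 1.8470, so P(H|E) = 1.8470/(1+1.8470) = 0.6488.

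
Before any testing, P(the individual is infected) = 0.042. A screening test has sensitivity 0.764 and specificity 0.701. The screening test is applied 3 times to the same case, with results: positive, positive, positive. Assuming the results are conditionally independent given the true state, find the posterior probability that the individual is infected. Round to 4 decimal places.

Posterior P(H) ≈ 0.4224

With H the event that the individual is infected, the joint likelihood of the observed sequence is P(data|H) = 0.764·0.764·0.764 = 0.44594 and P(data|¬H) = 0.299·0.299·0.299 = 0.026731.
Bayes: P(H|data) = 0.042·0.44594 / (0.042·0.44594 + 0.958·0.026731) = 0.018730/0.044338 = 0.4224.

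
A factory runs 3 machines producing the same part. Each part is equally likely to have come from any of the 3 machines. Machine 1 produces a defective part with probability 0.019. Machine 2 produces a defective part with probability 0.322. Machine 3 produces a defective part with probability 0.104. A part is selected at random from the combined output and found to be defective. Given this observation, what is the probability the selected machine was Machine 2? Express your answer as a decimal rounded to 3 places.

Posterior probability ≈ 0.724

Tabulate prior·likelihood by source: [1] prior 0.333333, lik 0.019, product 0.006333; [2] prior 0.333333, lik 0.322, product 0.1073; [3] prior 0.333333, lik 0.104, product 0.03467.
Normalizing constant = 0.14833; the posterior for Machine 2 is its product over the sum, 0.1073/0.14833 = 0.724.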